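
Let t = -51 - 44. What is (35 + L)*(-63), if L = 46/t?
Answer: -206577/95 ≈ -2174.5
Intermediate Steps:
t = -95
L = -46/95 (L = 46/(-95) = 46*(-1/95) = -46/95 ≈ -0.48421)
(35 + L)*(-63) = (35 - 46/95)*(-63) = (3279/95)*(-63) = -206577/95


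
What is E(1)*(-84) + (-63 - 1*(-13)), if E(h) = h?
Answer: -134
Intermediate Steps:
E(1)*(-84) + (-63 - 1*(-13)) = 1*(-84) + (-63 - 1*(-13)) = -84 + (-63 + 13) = -84 - 50 = -134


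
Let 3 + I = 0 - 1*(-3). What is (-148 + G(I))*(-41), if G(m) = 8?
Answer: 5740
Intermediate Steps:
I = 0 (I = -3 + (0 - 1*(-3)) = -3 + (0 + 3) = -3 + 3 = 0)
(-148 + G(I))*(-41) = (-148 + 8)*(-41) = -140*(-41) = 5740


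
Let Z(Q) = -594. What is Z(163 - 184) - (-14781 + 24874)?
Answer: -10687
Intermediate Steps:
Z(163 - 184) - (-14781 + 24874) = -594 - (-14781 + 24874) = -594 - 1*10093 = -594 - 10093 = -10687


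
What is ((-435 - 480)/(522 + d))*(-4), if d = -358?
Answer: 915/41 ≈ 22.317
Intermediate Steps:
((-435 - 480)/(522 + d))*(-4) = ((-435 - 480)/(522 - 358))*(-4) = -915/164*(-4) = 915/41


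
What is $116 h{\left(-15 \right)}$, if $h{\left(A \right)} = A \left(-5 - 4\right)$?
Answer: $15660$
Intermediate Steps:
$h{\left(A \right)} = - 9 A$ ($h{\left(A \right)} = A \left(-9\right) = - 9 A$)
$116 h{\left(-15 \right)} = 116 \left(\left(-9\right) \left(-15\right)\right) = 116 \cdot 135 = 15660$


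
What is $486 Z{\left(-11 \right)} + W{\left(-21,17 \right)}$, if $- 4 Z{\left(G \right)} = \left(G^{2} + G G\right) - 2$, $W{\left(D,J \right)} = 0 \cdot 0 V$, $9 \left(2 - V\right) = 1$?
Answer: $-29160$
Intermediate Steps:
$V = \frac{17}{9}$ ($V = 2 - \frac{1}{9} = \frac{17}{9} \approx 1.8889$)
$W{\left(D,J \right)} = 0$ ($W{\left(D,J \right)} = 0 \cdot 0 \cdot \frac{17}{9} = 0 \cdot \frac{17}{9} = 0$)
$Z{\left(G \right)} = \frac{1}{2} - \frac{G^{2}}{2}$ ($Z{\left(G \right)} = - \frac{\left(G^{2} + G G\right) - 2}{4} = - \frac{\left(G^{2} + G^{2}\right) - 2}{4} = - \frac{2 G^{2} - 2}{4} = - \frac{-2 + 2 G^{2}}{4} = \frac{1}{2} - \frac{G^{2}}{2}$)
$486 Z{\left(-11 \right)} + W{\left(-21,17 \right)} = 486 \left(\frac{1}{2} - \frac{\left(-11\right)^{2}}{2}\right) + 0 = 486 \left(\frac{1}{2} - \frac{121}{2}\right) + 0 = 486 \left(-60\right) + 0 = -29160 + 0 = -29160$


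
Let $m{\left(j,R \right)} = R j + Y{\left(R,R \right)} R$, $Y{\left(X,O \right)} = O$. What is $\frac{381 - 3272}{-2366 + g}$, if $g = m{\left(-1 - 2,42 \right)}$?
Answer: $\frac{413}{104} \approx 3.9712$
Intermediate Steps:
$m{\left(j,R \right)} = R^{2} + R j$ ($m{\left(j,R \right)} = R j + R R = R j + R^{2} = R^{2} + R j$)
$g = 1638$ ($g = 42 \left(42 - 3\right) = 42 \cdot 39 = 1638$)
$\frac{381 - 3272}{-2366 + g} = \frac{381 - 3272}{-2366 + 1638} = \frac{381 - 3272}{-728} = \left(-2891\right) \left(- \frac{1}{728}\right) = \frac{413}{104}$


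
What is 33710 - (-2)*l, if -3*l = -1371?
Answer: 34624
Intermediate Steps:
l = 457 (l = -⅓*(-1371) = 457)
33710 - (-2)*l = 33710 - (-2)*457 = 33710 - 1*(-914) = 33710 + 914 = 34624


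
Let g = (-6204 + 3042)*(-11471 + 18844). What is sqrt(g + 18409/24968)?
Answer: I*sqrt(3633403295428078)/12484 ≈ 4828.4*I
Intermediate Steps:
g = -23313426 (g = -3162*7373 = -23313426)
sqrt(g + 18409/24968) = sqrt(-23313426 + 18409/24968) = sqrt(-582089601959/24968) = I*sqrt(3633403295428078)/12484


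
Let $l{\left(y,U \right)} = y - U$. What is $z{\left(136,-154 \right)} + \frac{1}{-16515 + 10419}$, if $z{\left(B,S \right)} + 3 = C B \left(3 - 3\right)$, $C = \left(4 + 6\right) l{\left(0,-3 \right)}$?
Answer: $- \frac{18289}{6096} \approx -3.0002$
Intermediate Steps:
$C = 30$ ($C = \left(4 + 6\right) \left(0 - -3\right) = 10 \left(0 + 3\right) = 10 \cdot 3 = 30$)
$z{\left(B,S \right)} = -3$ ($z{\left(B,S \right)} = -3 + 30 B \left(3 - 3\right) = -3 + 30 B 0 = -3 + 30 \cdot 0 = -3 + 0 = -3$)
$z{\left(136,-154 \right)} + \frac{1}{-16515 + 10419} = -3 + \frac{1}{-16515 + 10419} = -3 + \frac{1}{-6096} = -3 - \frac{1}{6096} = - \frac{18289}{6096}$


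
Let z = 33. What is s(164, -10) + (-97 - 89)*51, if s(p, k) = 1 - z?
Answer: -9518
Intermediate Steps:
s(p, k) = -32 (s(p, k) = 1 - 1*33 = 1 - 33 = -32)
s(164, -10) + (-97 - 89)*51 = -32 + (-97 - 89)*51 = -32 - 186*51 = -32 - 9486 = -9518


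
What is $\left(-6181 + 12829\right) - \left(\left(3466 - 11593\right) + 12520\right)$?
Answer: $2255$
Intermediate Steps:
$\left(-6181 + 12829\right) - \left(\left(3466 - 11593\right) + 12520\right) = 6648 - \left(-8127 + 12520\right) = 6648 - 4393 = 2255$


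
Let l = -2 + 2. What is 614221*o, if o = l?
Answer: 0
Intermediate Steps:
l = 0
o = 0
614221*o = 614221*0 = 0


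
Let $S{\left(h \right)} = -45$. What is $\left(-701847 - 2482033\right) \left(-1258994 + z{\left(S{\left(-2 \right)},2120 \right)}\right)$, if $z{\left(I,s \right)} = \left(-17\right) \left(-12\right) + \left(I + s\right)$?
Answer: $4001229754200$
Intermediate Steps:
$z{\left(I,s \right)} = 204 + I + s$ ($z{\left(I,s \right)} = 204 + \left(I + s\right) = 204 + I + s$)
$\left(-701847 - 2482033\right) \left(-1258994 + z{\left(S{\left(-2 \right)},2120 \right)}\right) = \left(-701847 - 2482033\right) \left(-1258994 + \left(204 - 45 + 2120\right)\right) = - 3183880 \left(-1258994 + 2279\right) = \left(-3183880\right) \left(-1256715\right) = 4001229754200$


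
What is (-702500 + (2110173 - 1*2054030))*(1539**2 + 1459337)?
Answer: -2474162813306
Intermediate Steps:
(-702500 + (2110173 - 1*2054030))*(1539**2 + 1459337) = (-702500 + (2110173 - 2054030))*(2368521 + 1459337) = (-702500 + 56143)*3827858 = -646357*3827858 = -2474162813306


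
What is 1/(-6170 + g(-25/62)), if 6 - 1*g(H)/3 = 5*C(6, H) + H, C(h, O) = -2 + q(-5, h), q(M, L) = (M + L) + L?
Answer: -62/385999 ≈ -0.00016062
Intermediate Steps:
q(M, L) = M + 2*L (q(M, L) = (L + M) + L = M + 2*L)
C(h, O) = -7 + 2*h (C(h, O) = -2 + (-5 + 2*h) = -7 + 2*h)
g(H) = -57 - 3*H (g(H) = 18 - 3*(5*(-7 + 2*6) + H) = 18 - 3*(5*(-7 + 12) + H) = 18 - 3*(5*5 + H) = 18 - 3*(25 + H) = 18 + (-75 - 3*H) = -57 - 3*H)
1/(-6170 + g(-25/62)) = 1/(-6170 + (-57 - (-75)/62)) = 1/(-6170 + (-57 - 3*(-25/62))) = 1/(-6170 + (-57 + 75/62)) = 1/(-6170 - 3459/62) = 1/(-385999/62) = -62/385999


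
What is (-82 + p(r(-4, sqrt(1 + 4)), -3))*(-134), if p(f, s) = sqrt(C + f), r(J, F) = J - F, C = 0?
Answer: 10988 - 134*sqrt(-4 - sqrt(5)) ≈ 10988.0 - 334.63*I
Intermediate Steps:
p(f, s) = sqrt(f) (p(f, s) = sqrt(0 + f) = sqrt(f))
(-82 + p(r(-4, sqrt(1 + 4)), -3))*(-134) = (-82 + sqrt(-4 - sqrt(1 + 4)))*(-134) = (-82 + sqrt(-4 - sqrt(5)))*(-134) = 10988 - 134*sqrt(-4 - sqrt(5))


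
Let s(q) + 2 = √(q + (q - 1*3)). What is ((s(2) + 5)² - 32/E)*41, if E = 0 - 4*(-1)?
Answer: 328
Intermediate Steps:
s(q) = -2 + √(-3 + 2*q) (s(q) = -2 + √(q + (q - 1*3)) = -2 + √(q + (q - 3)) = -2 + √(q + (-3 + q)) = -2 + √(-3 + 2*q))
E = 4 (E = 0 + 4 = 4)
((s(2) + 5)² - 32/E)*41 = (((-2 + √(-3 + 2*2)) + 5)² - 32/4)*41 = (((-2 + √(-3 + 4)) + 5)² - 32*¼)*41 = (((-2 + √1) + 5)² - 8)*41 = (((-2 + 1) + 5)² - 8)*41 = ((-1 + 5)² - 8)*41 = (4² - 8)*41 = (16 - 8)*41 = 8*41 = 328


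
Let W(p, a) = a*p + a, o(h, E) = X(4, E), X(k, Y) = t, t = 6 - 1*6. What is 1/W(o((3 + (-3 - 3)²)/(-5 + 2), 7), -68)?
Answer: -1/68 ≈ -0.014706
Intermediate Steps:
t = 0 (t = 6 - 6 = 0)
X(k, Y) = 0
o(h, E) = 0
W(p, a) = a + a*p
1/W(o((3 + (-3 - 3)²)/(-5 + 2), 7), -68) = 1/(-68*(1 + 0)) = 1/(-68*1) = 1/(-68) = -1/68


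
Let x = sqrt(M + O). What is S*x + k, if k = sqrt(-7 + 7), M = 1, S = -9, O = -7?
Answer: -9*I*sqrt(6) ≈ -22.045*I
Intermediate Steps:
x = I*sqrt(6) (x = sqrt(1 - 7) = sqrt(-6) = I*sqrt(6) ≈ 2.4495*I)
k = 0 (k = sqrt(0) = 0)
S*x + k = -9*I*sqrt(6) + 0 = -9*I*sqrt(6)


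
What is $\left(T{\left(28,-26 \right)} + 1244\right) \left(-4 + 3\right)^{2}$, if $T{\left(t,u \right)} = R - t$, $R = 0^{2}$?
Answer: $1216$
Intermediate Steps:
$R = 0$
$T{\left(t,u \right)} = - t$ ($T{\left(t,u \right)} = 0 - t = - t$)
$\left(T{\left(28,-26 \right)} + 1244\right) \left(-4 + 3\right)^{2} = \left(\left(-1\right) 28 + 1244\right) \left(-4 + 3\right)^{2} = \left(-28 + 1244\right) \left(-1\right)^{2} = 1216 \cdot 1 = 1216$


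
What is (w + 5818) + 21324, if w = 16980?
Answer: 44122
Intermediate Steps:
(w + 5818) + 21324 = (16980 + 5818) + 21324 = 22798 + 21324 = 44122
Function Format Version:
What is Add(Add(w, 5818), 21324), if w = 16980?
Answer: 44122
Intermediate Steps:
Add(Add(w, 5818), 21324) = Add(Add(16980, 5818), 21324) = Add(22798, 21324) = 44122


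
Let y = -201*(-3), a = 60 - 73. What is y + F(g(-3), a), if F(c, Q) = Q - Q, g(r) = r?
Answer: 603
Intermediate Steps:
a = -13
F(c, Q) = 0
y = 603
y + F(g(-3), a) = 603 + 0 = 603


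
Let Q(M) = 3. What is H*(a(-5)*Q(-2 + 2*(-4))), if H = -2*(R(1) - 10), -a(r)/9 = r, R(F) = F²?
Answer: 2430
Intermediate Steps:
a(r) = -9*r
H = 18 (H = -2*(1² - 10) = -2*(1 - 10) = -2*(-9) = 18)
H*(a(-5)*Q(-2 + 2*(-4))) = 18*(-9*(-5)*3) = 18*(45*3) = 18*135 = 2430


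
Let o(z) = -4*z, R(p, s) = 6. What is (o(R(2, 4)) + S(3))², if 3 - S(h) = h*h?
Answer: 900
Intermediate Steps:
S(h) = 3 - h² (S(h) = 3 - h*h = 3 - h²)
(o(R(2, 4)) + S(3))² = (-4*6 + (3 - 1*3²))² = (-24 + (3 - 1*9))² = (-24 + (3 - 9))² = (-24 - 6)² = (-30)² = 900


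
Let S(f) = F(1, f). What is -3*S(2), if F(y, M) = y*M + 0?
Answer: -6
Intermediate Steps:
F(y, M) = M*y (F(y, M) = M*y + 0 = M*y)
S(f) = f (S(f) = f*1 = f)
-3*S(2) = -3*2 = -6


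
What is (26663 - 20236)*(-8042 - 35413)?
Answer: -279285285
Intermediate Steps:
(26663 - 20236)*(-8042 - 35413) = 6427*(-43455) = -279285285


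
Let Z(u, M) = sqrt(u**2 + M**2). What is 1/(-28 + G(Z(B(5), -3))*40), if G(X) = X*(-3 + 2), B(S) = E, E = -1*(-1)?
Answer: 7/3804 - 5*sqrt(10)/1902 ≈ -0.0064729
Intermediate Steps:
E = 1
B(S) = 1
Z(u, M) = sqrt(M**2 + u**2)
G(X) = -X (G(X) = X*(-1) = -X)
1/(-28 + G(Z(B(5), -3))*40) = 1/(-28 - sqrt((-3)**2 + 1**2)*40) = 1/(-28 - sqrt(9 + 1)*40) = 1/(-28 - sqrt(10)*40) = 1/(-28 - 40*sqrt(10))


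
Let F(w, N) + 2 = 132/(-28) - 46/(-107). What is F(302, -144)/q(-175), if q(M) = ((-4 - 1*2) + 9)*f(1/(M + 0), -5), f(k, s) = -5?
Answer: 1569/3745 ≈ 0.41896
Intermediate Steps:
q(M) = -15 (q(M) = ((-4 - 1*2) + 9)*(-5) = ((-4 - 2) + 9)*(-5) = (-6 + 9)*(-5) = 3*(-5) = -15)
F(w, N) = -4707/749 (F(w, N) = -2 + (132/(-28) - 46/(-107)) = -2 + (132*(-1/28) - 46*(-1/107)) = -2 + (-33/7 + 46/107) = -2 - 3209/749 = -4707/749)
F(302, -144)/q(-175) = -4707/749/(-15) = -4707/749*(-1/15) = 1569/3745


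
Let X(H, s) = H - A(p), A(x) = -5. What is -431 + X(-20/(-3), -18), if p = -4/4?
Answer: -1258/3 ≈ -419.33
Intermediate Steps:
p = -1 (p = -4*¼ = -1)
X(H, s) = 5 + H (X(H, s) = H - 1*(-5) = H + 5 = 5 + H)
-431 + X(-20/(-3), -18) = -431 + (5 - 20/(-3)) = -431 + (5 - 20*(-1)/3) = -431 + (5 - 4*(-5/3)) = -431 + (5 + 20/3) = -431 + 35/3 = -1258/3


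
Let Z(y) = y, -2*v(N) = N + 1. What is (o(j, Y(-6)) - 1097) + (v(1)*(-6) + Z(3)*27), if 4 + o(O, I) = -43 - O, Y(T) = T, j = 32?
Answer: -1089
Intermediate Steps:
v(N) = -½ - N/2 (v(N) = -(N + 1)/2 = -(1 + N)/2 = -½ - N/2)
o(O, I) = -47 - O (o(O, I) = -4 + (-43 - O) = -47 - O)
(o(j, Y(-6)) - 1097) + (v(1)*(-6) + Z(3)*27) = ((-47 - 1*32) - 1097) + ((-½ - ½*1)*(-6) + 3*27) = ((-47 - 32) - 1097) + ((-½ - ½)*(-6) + 81) = (-79 - 1097) + (-1*(-6) + 81) = -1176 + (6 + 81) = -1176 + 87 = -1089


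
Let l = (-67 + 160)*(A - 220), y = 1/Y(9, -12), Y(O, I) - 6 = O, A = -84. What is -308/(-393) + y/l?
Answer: 43538749/55554480 ≈ 0.78371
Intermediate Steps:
Y(O, I) = 6 + O
y = 1/15 (y = 1/(6 + 9) = 1/15 ≈ 0.066667)
l = -28272 (l = (-67 + 160)*(-84 - 220) = 93*(-304) = -28272)
-308/(-393) + y/l = -308/(-393) + (1/15)/(-28272) = -308*(-1/393) + (1/15)*(-1/28272) = 308/393 - 1/424080 = 43538749/55554480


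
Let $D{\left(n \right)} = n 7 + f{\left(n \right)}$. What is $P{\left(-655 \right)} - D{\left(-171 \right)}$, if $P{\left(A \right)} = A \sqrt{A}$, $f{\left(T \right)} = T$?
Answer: $1368 - 655 i \sqrt{655} \approx 1368.0 - 16763.0 i$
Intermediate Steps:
$P{\left(A \right)} = A^{\frac{3}{2}}$
$D{\left(n \right)} = 8 n$ ($D{\left(n \right)} = n 7 + n = 7 n + n = 8 n$)
$P{\left(-655 \right)} - D{\left(-171 \right)} = \left(-655\right)^{\frac{3}{2}} - 8 \left(-171\right) = - 655 i \sqrt{655} - -1368 = - 655 i \sqrt{655} + 1368 = 1368 - 655 i \sqrt{655}$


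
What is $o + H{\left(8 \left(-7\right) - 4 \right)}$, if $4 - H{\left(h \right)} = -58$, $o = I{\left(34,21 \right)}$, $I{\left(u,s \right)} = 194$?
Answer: $256$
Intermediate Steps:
$o = 194$
$H{\left(h \right)} = 62$ ($H{\left(h \right)} = 4 - -58 = 4 + 58 = 62$)
$o + H{\left(8 \left(-7\right) - 4 \right)} = 194 + 62 = 256$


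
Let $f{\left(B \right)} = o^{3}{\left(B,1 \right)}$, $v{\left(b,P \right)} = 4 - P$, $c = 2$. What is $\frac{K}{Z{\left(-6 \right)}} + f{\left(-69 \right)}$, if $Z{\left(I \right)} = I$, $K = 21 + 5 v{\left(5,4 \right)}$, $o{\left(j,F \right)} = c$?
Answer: $\frac{9}{2} \approx 4.5$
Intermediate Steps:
$o{\left(j,F \right)} = 2$
$K = 21$ ($K = 21 + 5 \left(4 - 4\right) = 21 + 5 \cdot 0 = 21 + 0 = 21$)
$f{\left(B \right)} = 8$ ($f{\left(B \right)} = 2^{3} = 8$)
$\frac{K}{Z{\left(-6 \right)}} + f{\left(-69 \right)} = \frac{21}{-6} + 8 = 21 \left(- \frac{1}{6}\right) + 8 = - \frac{7}{2} + 8 = \frac{9}{2}$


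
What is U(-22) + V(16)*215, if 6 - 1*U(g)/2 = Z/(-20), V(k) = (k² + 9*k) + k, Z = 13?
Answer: 894533/10 ≈ 89453.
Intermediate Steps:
V(k) = k² + 10*k
U(g) = 133/10 (U(g) = 12 - 26/(-20) = 12 - 26*(-1)/20 = 12 - 2*(-13/20) = 12 + 13/10 = 133/10)
U(-22) + V(16)*215 = 133/10 + (16*(10 + 16))*215 = 133/10 + (16*26)*215 = 133/10 + 416*215 = 133/10 + 89440 = 894533/10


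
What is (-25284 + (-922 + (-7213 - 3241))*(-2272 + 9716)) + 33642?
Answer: -84674586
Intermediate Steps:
(-25284 + (-922 + (-7213 - 3241))*(-2272 + 9716)) + 33642 = (-25284 + (-922 - 10454)*7444) + 33642 = (-25284 - 11376*7444) + 33642 = (-25284 - 84682944) + 33642 = -84708228 + 33642 = -84674586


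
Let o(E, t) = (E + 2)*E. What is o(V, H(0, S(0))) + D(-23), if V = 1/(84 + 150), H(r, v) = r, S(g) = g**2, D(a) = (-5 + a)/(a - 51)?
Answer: 783937/2025972 ≈ 0.38694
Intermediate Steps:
D(a) = (-5 + a)/(-51 + a)
V = 1/234 ≈ 0.0042735
o(E, t) = E*(2 + E) (o(E, t) = (2 + E)*E = E*(2 + E))
o(V, H(0, S(0))) + D(-23) = (2 + 1/234)/234 + (-5 - 23)/(-51 - 23) = (1/234)*(469/234) - 28/(-74) = 469/54756 - 1/74*(-28) = 469/54756 + 14/37 = 783937/2025972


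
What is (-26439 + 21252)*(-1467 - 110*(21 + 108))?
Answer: 81212859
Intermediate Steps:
(-26439 + 21252)*(-1467 - 110*(21 + 108)) = -5187*(-1467 - 110*129) = -5187*(-1467 - 14190) = -5187*(-15657) = 81212859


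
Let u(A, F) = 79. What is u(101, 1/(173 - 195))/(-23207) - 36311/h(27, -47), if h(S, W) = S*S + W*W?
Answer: -842901479/68182166 ≈ -12.362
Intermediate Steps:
h(S, W) = S² + W²
u(101, 1/(173 - 195))/(-23207) - 36311/h(27, -47) = 79/(-23207) - 36311/(27² + (-47)²) = 79*(-1/23207) - 36311/(729 + 2209) = -79/23207 - 36311/2938 = -842901479/68182166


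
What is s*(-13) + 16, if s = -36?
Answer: 484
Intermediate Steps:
s*(-13) + 16 = -36*(-13) + 16 = 468 + 16 = 484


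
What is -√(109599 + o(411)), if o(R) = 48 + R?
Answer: -√110058 ≈ -331.75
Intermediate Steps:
-√(109599 + o(411)) = -√(109599 + (48 + 411)) = -√(109599 + 459) = -√110058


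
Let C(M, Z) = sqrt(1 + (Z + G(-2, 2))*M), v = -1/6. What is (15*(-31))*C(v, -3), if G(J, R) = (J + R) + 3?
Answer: -465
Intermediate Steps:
v = -1/6 (v = -1*1/6 = -1/6 ≈ -0.16667)
G(J, R) = 3 + J + R
C(M, Z) = sqrt(1 + M*(3 + Z)) (C(M, Z) = sqrt(1 + (Z + (3 - 2 + 2))*M) = sqrt(1 + (Z + 3)*M) = sqrt(1 + (3 + Z)*M) = sqrt(1 + M*(3 + Z)))
(15*(-31))*C(v, -3) = (15*(-31))*sqrt(1 + 3*(-1/6) - 1/6*(-3)) = -465*sqrt(1 - 1/2 + 1/2) = -465*sqrt(1) = -465*1 = -465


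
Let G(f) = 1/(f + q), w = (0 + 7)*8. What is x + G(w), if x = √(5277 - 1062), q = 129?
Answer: 1/185 + √4215 ≈ 64.928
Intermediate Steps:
x = √4215 ≈ 64.923
w = 56 (w = 7*8 = 56)
G(f) = 1/(129 + f) (G(f) = 1/(f + 129) = 1/(129 + f))
x + G(w) = √4215 + 1/(129 + 56) = √4215 + 1/185 = 1/185 + √4215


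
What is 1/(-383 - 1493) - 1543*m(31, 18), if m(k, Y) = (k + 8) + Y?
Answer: -164996077/1876 ≈ -87951.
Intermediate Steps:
m(k, Y) = 8 + Y + k (m(k, Y) = (8 + k) + Y = 8 + Y + k)
1/(-383 - 1493) - 1543*m(31, 18) = 1/(-383 - 1493) - 1543*(8 + 18 + 31) = 1/(-1876) - 1543*57 = -1/1876 - 87951 = -164996077/1876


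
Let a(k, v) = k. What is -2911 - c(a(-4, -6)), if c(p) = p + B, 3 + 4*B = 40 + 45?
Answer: -5855/2 ≈ -2927.5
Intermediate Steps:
B = 41/2 (B = -3/4 + (40 + 45)/4 = -3/4 + (1/4)*85 = -3/4 + 85/4 = 41/2 ≈ 20.500)
c(p) = 41/2 + p (c(p) = p + 41/2 = 41/2 + p)
-2911 - c(a(-4, -6)) = -2911 - (41/2 - 4) = -2911 - 1*33/2 = -2911 - 33/2 = -5855/2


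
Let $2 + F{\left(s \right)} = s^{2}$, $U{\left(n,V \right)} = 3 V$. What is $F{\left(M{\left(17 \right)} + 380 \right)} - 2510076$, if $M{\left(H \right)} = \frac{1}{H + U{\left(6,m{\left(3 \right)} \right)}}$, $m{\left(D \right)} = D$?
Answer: $- \frac{1599178567}{676} \approx -2.3656 \cdot 10^{6}$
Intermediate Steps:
$M{\left(H \right)} = \frac{1}{9 + H}$ ($M{\left(H \right)} = \frac{1}{H + 3 \cdot 3} = \frac{1}{H + 9} = \frac{1}{9 + H}$)
$F{\left(s \right)} = -2 + s^{2}$
$F{\left(M{\left(17 \right)} + 380 \right)} - 2510076 = \left(-2 + \left(\frac{1}{9 + 17} + 380\right)^{2}\right) - 2510076 = \left(-2 + \left(\frac{1}{26} + 380\right)^{2}\right) - 2510076 = \left(-2 + \left(\frac{9881}{26}\right)^{2}\right) - 2510076 = \left(-2 + \frac{97634161}{676}\right) - 2510076 = \frac{97632809}{676} - 2510076 = - \frac{1599178567}{676}$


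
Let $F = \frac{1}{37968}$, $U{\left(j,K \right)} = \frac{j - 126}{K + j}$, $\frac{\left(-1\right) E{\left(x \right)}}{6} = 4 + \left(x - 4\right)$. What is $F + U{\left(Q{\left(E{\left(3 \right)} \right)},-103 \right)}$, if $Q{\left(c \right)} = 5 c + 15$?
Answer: $\frac{3815873}{3379152} \approx 1.1292$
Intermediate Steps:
$E{\left(x \right)} = - 6 x$ ($E{\left(x \right)} = - 6 \left(4 + \left(x - 4\right)\right) = - 6 \left(4 + \left(-4 + x\right)\right) = - 6 x$)
$Q{\left(c \right)} = 15 + 5 c$
$U{\left(j,K \right)} = \frac{-126 + j}{K + j}$
$F = \frac{1}{37968} \approx 2.6338 \cdot 10^{-5}$
$F + U{\left(Q{\left(E{\left(3 \right)} \right)},-103 \right)} = \frac{1}{37968} + \frac{-126 + \left(15 + 5 \left(\left(-6\right) 3\right)\right)}{-103 + \left(15 + 5 \left(\left(-6\right) 3\right)\right)} = \frac{1}{37968} + \frac{-126 + \left(15 + 5 \left(-18\right)\right)}{-103 + \left(15 + 5 \left(-18\right)\right)} = \frac{1}{37968} + \frac{-126 + \left(15 - 90\right)}{-103 + \left(15 - 90\right)} = \frac{1}{37968} + \frac{-126 - 75}{-103 - 75} = \frac{1}{37968} + \frac{1}{-178} \left(-201\right) = \frac{1}{37968} - - \frac{201}{178} = \frac{1}{37968} + \frac{201}{178} = \frac{3815873}{3379152}$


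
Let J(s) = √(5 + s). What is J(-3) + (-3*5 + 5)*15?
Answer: -150 + √2 ≈ -148.59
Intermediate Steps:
J(-3) + (-3*5 + 5)*15 = √(5 - 3) + (-3*5 + 5)*15 = √2 + (-15 + 5)*15 = √2 - 10*15 = √2 - 150 = -150 + √2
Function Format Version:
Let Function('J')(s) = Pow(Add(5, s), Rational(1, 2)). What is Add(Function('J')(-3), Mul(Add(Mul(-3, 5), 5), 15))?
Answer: Add(-150, Pow(2, Rational(1, 2))) ≈ -148.59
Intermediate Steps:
Add(Function('J')(-3), Mul(Add(Mul(-3, 5), 5), 15)) = Add(Pow(Add(5, -3), Rational(1, 2)), Mul(Add(Mul(-3, 5), 5), 15)) = Add(Pow(2, Rational(1, 2)), Mul(Add(-15, 5), 15)) = Add(Pow(2, Rational(1, 2)), Mul(-10, 15)) = Add(Pow(2, Rational(1, 2)), -150) = Add(-150, Pow(2, Rational(1, 2)))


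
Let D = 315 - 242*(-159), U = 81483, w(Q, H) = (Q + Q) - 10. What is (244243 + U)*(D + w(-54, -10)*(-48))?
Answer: 14480800782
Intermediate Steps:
w(Q, H) = -10 + 2*Q (w(Q, H) = 2*Q - 10 = -10 + 2*Q)
D = 38793 (D = 315 + 38478 = 38793)
(244243 + U)*(D + w(-54, -10)*(-48)) = (244243 + 81483)*(38793 + (-10 + 2*(-54))*(-48)) = 325726*(38793 + (-10 - 108)*(-48)) = 325726*(38793 - 118*(-48)) = 325726*(38793 + 5664) = 325726*44457 = 14480800782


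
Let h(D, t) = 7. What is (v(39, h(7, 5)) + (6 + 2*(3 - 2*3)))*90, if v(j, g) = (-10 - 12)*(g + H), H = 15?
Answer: -43560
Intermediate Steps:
v(j, g) = -330 - 22*g (v(j, g) = (-10 - 12)*(g + 15) = -22*(15 + g) = -330 - 22*g)
(v(39, h(7, 5)) + (6 + 2*(3 - 2*3)))*90 = ((-330 - 22*7) + (6 + 2*(3 - 2*3)))*90 = ((-330 - 154) + (6 + 2*(3 - 6)))*90 = (-484 + (6 + 2*(-3)))*90 = (-484 + (6 - 6))*90 = (-484 + 0)*90 = -484*90 = -43560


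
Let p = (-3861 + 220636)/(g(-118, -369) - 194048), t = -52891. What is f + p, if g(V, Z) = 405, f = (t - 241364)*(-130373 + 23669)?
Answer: 6080038838432585/193643 ≈ 3.1398e+10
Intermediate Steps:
f = 31398185520 (f = (-52891 - 241364)*(-130373 + 23669) = -294255*(-106704) = 31398185520)
p = -216775/193643 (p = (-3861 + 220636)/(405 - 194048) = 216775/(-193643) = 216775*(-1/193643) = -216775/193643 ≈ -1.1195)
f + p = 31398185520 - 216775/193643 = 6080038838432585/193643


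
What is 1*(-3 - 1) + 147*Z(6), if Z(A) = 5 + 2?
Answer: 1025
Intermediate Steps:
Z(A) = 7
1*(-3 - 1) + 147*Z(6) = 1*(-3 - 1) + 147*7 = 1*(-4) + 1029 = -4 + 1029 = 1025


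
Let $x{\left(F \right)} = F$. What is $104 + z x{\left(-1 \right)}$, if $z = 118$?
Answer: $-14$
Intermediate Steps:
$104 + z x{\left(-1 \right)} = 104 + 118 \left(-1\right) = 104 - 118 = -14$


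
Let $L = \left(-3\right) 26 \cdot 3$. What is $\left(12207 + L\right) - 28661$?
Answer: $-16688$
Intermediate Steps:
$L = -234$ ($L = \left(-78\right) 3 = -234$)
$\left(12207 + L\right) - 28661 = \left(12207 - 234\right) - 28661 = 11973 - 28661 = -16688$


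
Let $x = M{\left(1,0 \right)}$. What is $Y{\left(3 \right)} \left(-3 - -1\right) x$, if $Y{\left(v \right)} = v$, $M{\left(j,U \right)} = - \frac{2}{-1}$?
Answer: $-12$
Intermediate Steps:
$M{\left(j,U \right)} = 2$ ($M{\left(j,U \right)} = \left(-2\right) \left(-1\right) = 2$)
$x = 2$
$Y{\left(3 \right)} \left(-3 - -1\right) x = 3 \left(-3 - -1\right) 2 = 3 \left(-3 + 1\right) 2 = 3 \left(-2\right) 2 = \left(-6\right) 2 = -12$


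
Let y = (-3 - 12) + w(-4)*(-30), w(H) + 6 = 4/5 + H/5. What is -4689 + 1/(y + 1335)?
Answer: -7033499/1500 ≈ -4689.0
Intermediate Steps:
w(H) = -26/5 + H/5 (w(H) = -6 + (4/5 + H/5) = -6 + (4*(⅕) + H*(⅕)) = -6 + (⅘ + H/5) = -26/5 + H/5)
y = 165 (y = (-3 - 12) + (-26/5 + (⅕)*(-4))*(-30) = -15 + (-26/5 - ⅘)*(-30) = -15 - 6*(-30) = -15 + 180 = 165)
-4689 + 1/(y + 1335) = -4689 + 1/(165 + 1335) = -4689 + 1/1500 = -7033499/1500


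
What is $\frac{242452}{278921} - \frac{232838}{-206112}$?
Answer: $\frac{57457837211}{28744482576} \approx 1.9989$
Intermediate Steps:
$\frac{242452}{278921} - \frac{232838}{-206112} = 242452 \cdot \frac{1}{278921} - - \frac{116419}{103056} = \frac{242452}{278921} + \frac{116419}{103056} = \frac{57457837211}{28744482576}$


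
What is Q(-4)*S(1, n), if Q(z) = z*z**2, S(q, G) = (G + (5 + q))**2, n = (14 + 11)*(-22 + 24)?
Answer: -200704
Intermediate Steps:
n = 50 (n = 25*2 = 50)
S(q, G) = (5 + G + q)**2
Q(z) = z**3
Q(-4)*S(1, n) = (-4)**3*(5 + 50 + 1)**2 = -64*56**2 = -64*3136 = -200704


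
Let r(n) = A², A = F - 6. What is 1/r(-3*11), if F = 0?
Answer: 1/36 ≈ 0.027778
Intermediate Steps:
A = -6 (A = 0 - 6 = -6)
r(n) = 36 (r(n) = (-6)² = 36)
1/r(-3*11) = 1/36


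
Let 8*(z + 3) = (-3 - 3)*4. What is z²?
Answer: 36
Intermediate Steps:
z = -6 (z = -3 + ((-3 - 3)*4)/8 = -3 + (-6*4)/8 = -3 + (⅛)*(-24) = -3 - 3 = -6)
z² = (-6)² = 36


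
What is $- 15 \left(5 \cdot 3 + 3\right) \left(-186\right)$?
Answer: $50220$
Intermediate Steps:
$- 15 \left(5 \cdot 3 + 3\right) \left(-186\right) = - 15 \left(15 + 3\right) \left(-186\right) = - 15 \cdot 18 \left(-186\right) = \left(-15\right) \left(-3348\right) = 50220$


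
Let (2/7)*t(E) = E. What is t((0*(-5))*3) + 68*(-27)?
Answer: -1836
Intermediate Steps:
t(E) = 7*E/2
t((0*(-5))*3) + 68*(-27) = 7*((0*(-5))*3)/2 + 68*(-27) = 7*(0*3)/2 - 1836 = (7/2)*0 - 1836 = 0 - 1836 = -1836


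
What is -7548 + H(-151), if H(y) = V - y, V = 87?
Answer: -7310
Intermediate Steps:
H(y) = 87 - y
-7548 + H(-151) = -7548 + (87 - 1*(-151)) = -7548 + (87 + 151) = -7548 + 238 = -7310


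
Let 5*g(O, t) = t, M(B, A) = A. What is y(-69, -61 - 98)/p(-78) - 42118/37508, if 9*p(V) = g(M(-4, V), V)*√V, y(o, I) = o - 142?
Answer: -21059/18754 - 1055*I*√78/676 ≈ -1.1229 - 13.783*I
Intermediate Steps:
g(O, t) = t/5
y(o, I) = -142 + o
p(V) = V^(3/2)/45 (p(V) = ((V/5)*√V)/9 = (V^(3/2)/5)/9 = V^(3/2)/45)
y(-69, -61 - 98)/p(-78) - 42118/37508 = (-142 - 69)/(((-78)^(3/2)/45)) - 42118/37508 = -211*5*I*√78/676 - 42118*1/37508 = -211*5*I*√78/676 - 21059/18754 = -1055*I*√78/676 - 21059/18754 = -21059/18754 - 1055*I*√78/676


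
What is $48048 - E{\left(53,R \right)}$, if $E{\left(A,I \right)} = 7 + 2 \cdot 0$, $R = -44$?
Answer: $48041$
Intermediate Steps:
$E{\left(A,I \right)} = 7$ ($E{\left(A,I \right)} = 7 + 0 = 7$)
$48048 - E{\left(53,R \right)} = 48048 - 7 = 48041$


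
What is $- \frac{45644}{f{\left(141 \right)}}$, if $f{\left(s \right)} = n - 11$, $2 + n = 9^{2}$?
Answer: $- \frac{11411}{17} \approx -671.24$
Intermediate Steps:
$n = 79$ ($n = -2 + 9^{2} = -2 + 81 = 79$)
$f{\left(s \right)} = 68$ ($f{\left(s \right)} = 79 - 11 = 68$)
$- \frac{45644}{f{\left(141 \right)}} = - \frac{45644}{68} = \left(-45644\right) \frac{1}{68} = - \frac{11411}{17}$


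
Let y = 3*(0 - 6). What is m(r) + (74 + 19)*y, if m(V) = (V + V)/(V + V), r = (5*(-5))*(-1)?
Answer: -1673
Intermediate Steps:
r = 25 (r = -25*(-1) = 25)
m(V) = 1 (m(V) = (2*V)/((2*V)) = (2*V)*(1/(2*V)) = 1)
y = -18 (y = 3*(-6) = -18)
m(r) + (74 + 19)*y = 1 + (74 + 19)*(-18) = 1 + 93*(-18) = 1 - 1674 = -1673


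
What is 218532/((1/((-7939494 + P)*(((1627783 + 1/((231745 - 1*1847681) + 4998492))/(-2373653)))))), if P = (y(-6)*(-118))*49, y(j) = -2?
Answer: 2384824143794850165861810/2007253549267 ≈ 1.1881e+12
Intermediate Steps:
P = 11564 (P = -2*(-118)*49 = 236*49 = 11564)
218532/((1/((-7939494 + P)*(((1627783 + 1/((231745 - 1*1847681) + 4998492))/(-2373653)))))) = 218532/((1/((-7939494 + 11564)*(((1627783 + 1/((231745 - 1*1847681) + 4998492))/(-2373653)))))) = 218532/((1/((-7927930)*(((1627783 + 1/((231745 - 1847681) + 4998492))*(-1/2373653)))))) = 218532/((-(-2373653/(1627783 + 1/(-1615936 + 4998492)))/7927930)) = 218532/((-(-2373653/(1627783 + 1/3382556))/7927930)) = 218532/((-1/(7927930*((5506067153349/3382556)*(-1/2373653))))) = 218532/((-1/(7927930*(-5506067153349/8029014197068)))) = 218532/((-1/7927930*(-8029014197068/5506067153349))) = 218532/(4014507098534/21825857483525068785) = 218532*(21825857483525068785/4014507098534) = 2384824143794850165861810/2007253549267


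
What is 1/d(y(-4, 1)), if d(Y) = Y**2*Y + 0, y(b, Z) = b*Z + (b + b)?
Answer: -1/1728 ≈ -0.00057870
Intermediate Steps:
y(b, Z) = 2*b + Z*b (y(b, Z) = Z*b + 2*b = 2*b + Z*b)
d(Y) = Y**3 (d(Y) = Y**3 + 0 = Y**3)
1/d(y(-4, 1)) = 1/((-4*(2 + 1))**3) = 1/((-4*3)**3) = 1/((-12)**3) = 1/(-1728) = -1/1728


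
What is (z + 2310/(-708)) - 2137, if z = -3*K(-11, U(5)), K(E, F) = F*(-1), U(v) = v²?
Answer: -243701/118 ≈ -2065.3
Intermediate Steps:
K(E, F) = -F
z = 75 (z = -(-3)*5² = -(-3)*25 = -3*(-25) = 75)
(z + 2310/(-708)) - 2137 = (75 + 2310/(-708)) - 2137 = (75 + 2310*(-1/708)) - 2137 = (75 - 385/118) - 2137 = 8465/118 - 2137 = -243701/118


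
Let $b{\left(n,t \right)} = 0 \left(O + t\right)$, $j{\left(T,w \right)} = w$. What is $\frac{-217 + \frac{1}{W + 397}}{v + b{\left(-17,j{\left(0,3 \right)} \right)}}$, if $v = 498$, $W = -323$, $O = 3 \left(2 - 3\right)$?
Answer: $- \frac{16057}{36852} \approx -0.43572$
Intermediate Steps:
$O = -3$ ($O = 3 \left(-1\right) = -3$)
$b{\left(n,t \right)} = 0$ ($b{\left(n,t \right)} = 0 \left(-3 + t\right) = 0$)
$\frac{-217 + \frac{1}{W + 397}}{v + b{\left(-17,j{\left(0,3 \right)} \right)}} = \frac{-217 + \frac{1}{-323 + 397}}{498 + 0} = \frac{-217 + \frac{1}{74}}{498} = \left(-217 + \frac{1}{74}\right) \frac{1}{498} = \left(- \frac{16057}{74}\right) \frac{1}{498} = - \frac{16057}{36852}$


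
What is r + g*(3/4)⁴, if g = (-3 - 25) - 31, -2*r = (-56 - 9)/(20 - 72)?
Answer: -4939/256 ≈ -19.293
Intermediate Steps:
r = -5/8 (r = -(-56 - 9)/(2*(20 - 72)) = -(-65)/(2*(-52)) = -(-65)*(-1)/(2*52) = -½*5/4 = -5/8 ≈ -0.62500)
g = -59 (g = -28 - 31 = -59)
r + g*(3/4)⁴ = -5/8 - 59*(3/4)⁴ = -5/8 - 59*(3*(¼))⁴ = -5/8 - 59*(¾)⁴ = -5/8 - 59*81/256 = -5/8 - 4779/256 = -4939/256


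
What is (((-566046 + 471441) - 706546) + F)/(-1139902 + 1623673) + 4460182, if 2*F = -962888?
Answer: 2157705423727/483771 ≈ 4.4602e+6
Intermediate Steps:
F = -481444 (F = (½)*(-962888) = -481444)
(((-566046 + 471441) - 706546) + F)/(-1139902 + 1623673) + 4460182 = (((-566046 + 471441) - 706546) - 481444)/(-1139902 + 1623673) + 4460182 = ((-94605 - 706546) - 481444)/483771 + 4460182 = (-801151 - 481444)*(1/483771) + 4460182 = -1282595*1/483771 + 4460182 = -1282595/483771 + 4460182 = 2157705423727/483771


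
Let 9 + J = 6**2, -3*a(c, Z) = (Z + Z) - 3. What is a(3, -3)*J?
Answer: 81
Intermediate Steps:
a(c, Z) = 1 - 2*Z/3 (a(c, Z) = -((Z + Z) - 3)/3 = -(2*Z - 3)/3 = -(-3 + 2*Z)/3 = 1 - 2*Z/3)
J = 27 (J = -9 + 6**2 = -9 + 36 = 27)
a(3, -3)*J = (1 - 2/3*(-3))*27 = (1 + 2)*27 = 3*27 = 81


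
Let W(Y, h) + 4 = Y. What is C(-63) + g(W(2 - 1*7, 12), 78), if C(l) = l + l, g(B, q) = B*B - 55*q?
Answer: -4335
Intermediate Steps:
W(Y, h) = -4 + Y
g(B, q) = B**2 - 55*q
C(l) = 2*l
C(-63) + g(W(2 - 1*7, 12), 78) = 2*(-63) + ((-4 + (2 - 1*7))**2 - 55*78) = -126 + ((-4 + (2 - 7))**2 - 4290) = -126 + ((-4 - 5)**2 - 4290) = -126 + ((-9)**2 - 4290) = -126 + (81 - 4290) = -126 - 4209 = -4335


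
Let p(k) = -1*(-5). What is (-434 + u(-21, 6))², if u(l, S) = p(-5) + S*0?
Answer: 184041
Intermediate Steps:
p(k) = 5
u(l, S) = 5 (u(l, S) = 5 + S*0 = 5 + 0 = 5)
(-434 + u(-21, 6))² = (-434 + 5)² = (-429)² = 184041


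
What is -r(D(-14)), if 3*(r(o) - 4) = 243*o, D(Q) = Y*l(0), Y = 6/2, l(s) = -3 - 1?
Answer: 968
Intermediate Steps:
l(s) = -4
Y = 3 (Y = 6*(½) = 3)
D(Q) = -12 (D(Q) = 3*(-4) = -12)
r(o) = 4 + 81*o (r(o) = 4 + (243*o)/3 = 4 + 81*o)
-r(D(-14)) = -(4 + 81*(-12)) = -(4 - 972) = -1*(-968) = 968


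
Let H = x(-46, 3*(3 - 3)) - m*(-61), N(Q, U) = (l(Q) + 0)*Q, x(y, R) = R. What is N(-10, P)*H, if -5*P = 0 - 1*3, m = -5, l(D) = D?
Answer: -30500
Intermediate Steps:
P = ⅗ (P = -(0 - 1*3)/5 = -(0 - 3)/5 = -⅕*(-3) = ⅗ ≈ 0.60000)
N(Q, U) = Q² (N(Q, U) = (Q + 0)*Q = Q*Q = Q²)
H = -305 (H = 3*(3 - 3) - (-5)*(-61) = 3*0 - 1*305 = 0 - 305 = -305)
N(-10, P)*H = (-10)²*(-305) = 100*(-305) = -30500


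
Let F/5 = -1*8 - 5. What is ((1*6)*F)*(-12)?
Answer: 4680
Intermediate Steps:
F = -65 (F = 5*(-1*8 - 5) = 5*(-8 - 5) = 5*(-13) = -65)
((1*6)*F)*(-12) = ((1*6)*(-65))*(-12) = (6*(-65))*(-12) = -390*(-12) = 4680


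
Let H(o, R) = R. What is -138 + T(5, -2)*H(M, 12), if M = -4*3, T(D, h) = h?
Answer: -162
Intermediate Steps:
M = -12
-138 + T(5, -2)*H(M, 12) = -138 - 2*12 = -138 - 24 = -162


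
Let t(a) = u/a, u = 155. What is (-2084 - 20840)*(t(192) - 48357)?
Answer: 53208833359/48 ≈ 1.1085e+9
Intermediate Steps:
t(a) = 155/a
(-2084 - 20840)*(t(192) - 48357) = (-2084 - 20840)*(155/192 - 48357) = -22924*(155*(1/192) - 48357) = -22924*(155/192 - 48357) = -22924*(-9284389/192) = 53208833359/48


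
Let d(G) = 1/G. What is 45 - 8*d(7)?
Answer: 307/7 ≈ 43.857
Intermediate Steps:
45 - 8*d(7) = 45 - 8/7 = 307/7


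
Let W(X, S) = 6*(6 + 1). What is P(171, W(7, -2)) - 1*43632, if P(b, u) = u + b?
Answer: -43419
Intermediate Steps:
W(X, S) = 42 (W(X, S) = 6*7 = 42)
P(b, u) = b + u
P(171, W(7, -2)) - 1*43632 = (171 + 42) - 1*43632 = 213 - 43632 = -43419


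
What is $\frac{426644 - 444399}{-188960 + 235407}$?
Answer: $- \frac{17755}{46447} \approx -0.38226$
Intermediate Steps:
$\frac{426644 - 444399}{-188960 + 235407} = - \frac{17755}{46447}$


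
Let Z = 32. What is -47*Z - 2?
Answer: -1506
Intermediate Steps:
-47*Z - 2 = -47*32 - 2 = -1504 - 2 = -1506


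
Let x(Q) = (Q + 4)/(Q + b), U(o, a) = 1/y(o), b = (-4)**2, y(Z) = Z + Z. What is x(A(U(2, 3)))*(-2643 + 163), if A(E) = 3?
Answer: -17360/19 ≈ -913.68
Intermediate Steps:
y(Z) = 2*Z
b = 16
U(o, a) = 1/(2*o)
x(Q) = (4 + Q)/(16 + Q) (x(Q) = (Q + 4)/(Q + 16) = (4 + Q)/(16 + Q))
x(A(U(2, 3)))*(-2643 + 163) = ((4 + 3)/(16 + 3))*(-2643 + 163) = (7/19)*(-2480) = -17360/19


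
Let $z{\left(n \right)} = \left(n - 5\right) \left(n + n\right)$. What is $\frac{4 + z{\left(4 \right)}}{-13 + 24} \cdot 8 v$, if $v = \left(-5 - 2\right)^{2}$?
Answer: $- \frac{1568}{11} \approx -142.55$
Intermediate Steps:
$z{\left(n \right)} = 2 n \left(-5 + n\right)$ ($z{\left(n \right)} = \left(-5 + n\right) 2 n = 2 n \left(-5 + n\right)$)
$v = 49$ ($v = \left(-7\right)^{2} = 49$)
$\frac{4 + z{\left(4 \right)}}{-13 + 24} \cdot 8 v = \frac{4 + 2 \cdot 4 \left(-5 + 4\right)}{-13 + 24} \cdot 8 \cdot 49 = \frac{4 + 2 \cdot 4 \left(-1\right)}{11} \cdot 8 \cdot 49 = \left(4 - 8\right) \frac{1}{11} \cdot 8 \cdot 49 = \left(-4\right) \frac{1}{11} \cdot 8 \cdot 49 = \left(- \frac{4}{11}\right) 8 \cdot 49 = \left(- \frac{32}{11}\right) 49 = - \frac{1568}{11}$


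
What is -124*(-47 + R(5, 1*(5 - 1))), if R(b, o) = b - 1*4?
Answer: 5704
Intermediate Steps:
R(b, o) = -4 + b (R(b, o) = b - 4 = -4 + b)
-124*(-47 + R(5, 1*(5 - 1))) = -124*(-47 + (-4 + 5)) = -124*(-47 + 1) = -124*(-46) = 5704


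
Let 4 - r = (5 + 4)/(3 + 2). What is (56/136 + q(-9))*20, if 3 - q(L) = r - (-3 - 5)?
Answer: -2308/17 ≈ -135.76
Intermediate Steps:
r = 11/5 (r = 4 - (5 + 4)/(3 + 2) = 4 - 9/5 = 11/5 ≈ 2.2000)
q(L) = -36/5 (q(L) = 3 - (11/5 - (-3 - 5)) = 3 - (11/5 - 1*(-8)) = 3 - (11/5 + 8) = 3 - 1*51/5 = 3 - 51/5 = -36/5)
(56/136 + q(-9))*20 = (56/136 - 36/5)*20 = (56*(1/136) - 36/5)*20 = (7/17 - 36/5)*20 = -577/85*20 = -2308/17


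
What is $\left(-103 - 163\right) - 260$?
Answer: $-526$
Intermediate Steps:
$\left(-103 - 163\right) - 260 = -266 - 260 = -526$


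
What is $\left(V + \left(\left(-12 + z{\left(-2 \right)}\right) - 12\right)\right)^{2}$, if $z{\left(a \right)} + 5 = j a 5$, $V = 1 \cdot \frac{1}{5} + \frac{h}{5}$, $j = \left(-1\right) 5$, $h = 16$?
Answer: $\frac{14884}{25} \approx 595.36$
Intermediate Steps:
$j = -5$
$V = \frac{17}{5}$ ($V = 1 \cdot \frac{1}{5} + \frac{16}{5} = 1 \cdot \frac{1}{5} + 16 \cdot \frac{1}{5} = \frac{1}{5} + \frac{16}{5} = \frac{17}{5} \approx 3.4$)
$z{\left(a \right)} = -5 - 25 a$ ($z{\left(a \right)} = -5 + - 5 a 5 = -5 - 25 a$)
$\left(V + \left(\left(-12 + z{\left(-2 \right)}\right) - 12\right)\right)^{2} = \left(\frac{17}{5} - -21\right)^{2} = \left(\frac{17}{5} + \left(\left(-12 + \left(-5 + 50\right)\right) - 12\right)\right)^{2} = \left(\frac{17}{5} + \left(\left(-12 + 45\right) - 12\right)\right)^{2} = \left(\frac{17}{5} + \left(33 - 12\right)\right)^{2} = \left(\frac{17}{5} + 21\right)^{2} = \left(\frac{122}{5}\right)^{2} = \frac{14884}{25}$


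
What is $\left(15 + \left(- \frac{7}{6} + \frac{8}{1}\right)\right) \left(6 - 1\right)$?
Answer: $\frac{655}{6} \approx 109.17$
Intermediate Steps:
$\left(15 + \left(- \frac{7}{6} + \frac{8}{1}\right)\right) \left(6 - 1\right) = \left(15 + \left(\left(-7\right) \frac{1}{6} + 8 \cdot 1\right)\right) \left(6 - 1\right) = \left(15 + \left(- \frac{7}{6} + 8\right)\right) 5 = \left(15 + \frac{41}{6}\right) 5 = \frac{131}{6} \cdot 5 = \frac{655}{6}$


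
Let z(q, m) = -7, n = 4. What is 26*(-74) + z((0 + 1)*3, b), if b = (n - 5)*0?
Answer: -1931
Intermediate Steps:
b = 0 (b = (4 - 5)*0 = -1*0 = 0)
26*(-74) + z((0 + 1)*3, b) = 26*(-74) - 7 = -1924 - 7 = -1931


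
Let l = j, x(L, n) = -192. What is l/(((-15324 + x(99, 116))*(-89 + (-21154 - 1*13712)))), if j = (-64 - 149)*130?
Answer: -923/18078726 ≈ -5.1054e-5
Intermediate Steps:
j = -27690 (j = -213*130 = -27690)
l = -27690
l/(((-15324 + x(99, 116))*(-89 + (-21154 - 1*13712)))) = -27690*1/((-15324 - 192)*(-89 + (-21154 - 1*13712))) = -27690*(-1/(15516*(-89 + (-21154 - 13712)))) = -27690*(-1/(15516*(-89 - 34866))) = -27690/((-15516*(-34955))) = -27690/542361780 = -27690*1/542361780 = -923/18078726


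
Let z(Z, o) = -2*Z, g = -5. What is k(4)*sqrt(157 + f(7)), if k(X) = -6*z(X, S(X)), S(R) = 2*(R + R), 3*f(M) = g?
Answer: 16*sqrt(1398) ≈ 598.24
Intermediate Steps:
f(M) = -5/3 (f(M) = (1/3)*(-5) = -5/3)
S(R) = 4*R (S(R) = 2*(2*R) = 4*R)
k(X) = 12*X (k(X) = -(-12)*X = 12*X)
k(4)*sqrt(157 + f(7)) = (12*4)*sqrt(157 - 5/3) = 48*sqrt(466/3) = 48*(sqrt(1398)/3) = 16*sqrt(1398)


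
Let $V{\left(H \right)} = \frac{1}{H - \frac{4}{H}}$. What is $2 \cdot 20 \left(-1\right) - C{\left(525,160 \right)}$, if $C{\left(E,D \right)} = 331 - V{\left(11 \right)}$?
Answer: $- \frac{43396}{117} \approx -370.91$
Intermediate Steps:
$C{\left(E,D \right)} = \frac{38716}{117}$ ($C{\left(E,D \right)} = 331 - \frac{11}{-4 + 11^{2}} = 331 - \frac{11}{-4 + 121} = 331 - \frac{11}{117} = \frac{38716}{117}$)
$2 \cdot 20 \left(-1\right) - C{\left(525,160 \right)} = 2 \cdot 20 \left(-1\right) - \frac{38716}{117} = 40 \left(-1\right) - \frac{38716}{117} = -40 - \frac{38716}{117} = - \frac{43396}{117}$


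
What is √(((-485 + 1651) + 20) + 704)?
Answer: 3*√210 ≈ 43.474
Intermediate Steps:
√(((-485 + 1651) + 20) + 704) = √((1166 + 20) + 704) = √(1186 + 704) = √1890 = 3*√210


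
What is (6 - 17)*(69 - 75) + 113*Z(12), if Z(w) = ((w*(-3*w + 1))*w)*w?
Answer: -6834174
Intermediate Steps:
Z(w) = w³*(1 - 3*w) (Z(w) = ((w*(1 - 3*w))*w)*w = (w²*(1 - 3*w))*w = w³*(1 - 3*w))
(6 - 17)*(69 - 75) + 113*Z(12) = (6 - 17)*(69 - 75) + 113*(12³*(1 - 3*12)) = -11*(-6) + 113*(1728*(1 - 36)) = 66 + 113*(1728*(-35)) = 66 + 113*(-60480) = 66 - 6834240 = -6834174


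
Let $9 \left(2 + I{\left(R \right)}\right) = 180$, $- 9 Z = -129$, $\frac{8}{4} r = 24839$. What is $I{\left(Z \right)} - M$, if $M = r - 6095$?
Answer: $- \frac{12613}{2} \approx -6306.5$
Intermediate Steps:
$r = \frac{24839}{2}$ ($r = \frac{1}{2} \cdot 24839 = \frac{24839}{2} \approx 12420.0$)
$Z = \frac{43}{3}$ ($Z = \left(- \frac{1}{9}\right) \left(-129\right) = \frac{43}{3} \approx 14.333$)
$I{\left(R \right)} = 18$ ($I{\left(R \right)} = -2 + \frac{1}{9} \cdot 180 = -2 + 20 = 18$)
$M = \frac{12649}{2}$ ($M = \frac{24839}{2} - 6095 = \frac{12649}{2} \approx 6324.5$)
$I{\left(Z \right)} - M = 18 - \frac{12649}{2} = - \frac{12613}{2}$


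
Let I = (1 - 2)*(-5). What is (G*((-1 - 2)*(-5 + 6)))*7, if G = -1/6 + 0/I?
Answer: 7/2 ≈ 3.5000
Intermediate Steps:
I = 5 (I = -1*(-5) = 5)
G = -1/6 (G = -1/6 + 0/5 = -1*1/6 + 0*(1/5) = -1/6 + 0 = -1/6 ≈ -0.16667)
(G*((-1 - 2)*(-5 + 6)))*7 = -(-1 - 2)*(-5 + 6)/6*7 = -(-1)/2*7 = -1/6*(-3)*7 = (1/2)*7 = 7/2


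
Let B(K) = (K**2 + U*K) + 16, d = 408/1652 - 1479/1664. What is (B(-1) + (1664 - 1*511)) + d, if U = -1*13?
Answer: 812554357/687232 ≈ 1182.4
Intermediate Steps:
d = -441099/687232 (d = 408*(1/1652) - 1479*1/1664 = 102/413 - 1479/1664 = -441099/687232 ≈ -0.64185)
U = -13
B(K) = 16 + K**2 - 13*K (B(K) = (K**2 - 13*K) + 16 = 16 + K**2 - 13*K)
(B(-1) + (1664 - 1*511)) + d = ((16 + (-1)**2 - 13*(-1)) + (1664 - 1*511)) - 441099/687232 = ((16 + 1 + 13) + (1664 - 511)) - 441099/687232 = (30 + 1153) - 441099/687232 = 1183 - 441099/687232 = 812554357/687232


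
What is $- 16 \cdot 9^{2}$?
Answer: $-1296$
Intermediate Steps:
$- 16 \cdot 9^{2} = \left(-16\right) 81 = -1296$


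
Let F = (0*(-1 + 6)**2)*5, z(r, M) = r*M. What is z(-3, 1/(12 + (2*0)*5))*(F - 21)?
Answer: 21/4 ≈ 5.2500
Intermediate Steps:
z(r, M) = M*r
F = 0 (F = (0*5**2)*5 = (0*25)*5 = 0*5 = 0)
z(-3, 1/(12 + (2*0)*5))*(F - 21) = (-3/(12 + (2*0)*5))*(0 - 21) = (-3/(12 + 0*5))*(-21) = (-3/(12 + 0))*(-21) = (-3/12)*(-21) = ((1/12)*(-3))*(-21) = -1/4*(-21) = 21/4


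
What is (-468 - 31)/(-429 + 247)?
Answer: 499/182 ≈ 2.7418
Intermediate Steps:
(-468 - 31)/(-429 + 247) = -499/(-182) = -499*(-1/182) = 499/182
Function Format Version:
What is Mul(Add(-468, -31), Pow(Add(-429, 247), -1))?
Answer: Rational(499, 182) ≈ 2.7418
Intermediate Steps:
Mul(Add(-468, -31), Pow(Add(-429, 247), -1)) = Mul(-499, Pow(-182, -1)) = Mul(-499, Rational(-1, 182)) = Rational(499, 182)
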